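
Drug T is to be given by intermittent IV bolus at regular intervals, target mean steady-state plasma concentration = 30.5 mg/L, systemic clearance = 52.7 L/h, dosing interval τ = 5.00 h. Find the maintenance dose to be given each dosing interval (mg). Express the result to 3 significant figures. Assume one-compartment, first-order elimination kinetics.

8040 mg

At steady state, Dose/τ = Css × CL.
Dose = Css × CL × τ = 30.5 × 52.70 × 5.00 = 8037 mg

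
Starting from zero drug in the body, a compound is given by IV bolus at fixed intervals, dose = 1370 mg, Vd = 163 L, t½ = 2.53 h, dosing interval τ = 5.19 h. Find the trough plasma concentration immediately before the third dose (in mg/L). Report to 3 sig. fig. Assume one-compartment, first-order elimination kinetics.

C₀ per dose = Dose / Vd = 1370 / 163 = 8.405 mg/L
k = ln2 / t½ = 0.693147 / 2.53 = 0.2740 h⁻¹
Fraction remaining after one interval: r = e^(−kτ) = e^(−0.2740 × 5.19) = 0.2412
Before dose 3, 2 doses have been given (aged 1τ, 2τ).
C_trough = C₀ × (r + r²) = 8.405 × (0.2412 + 0.05818) = 2.516 mg/L

2.52 mg/L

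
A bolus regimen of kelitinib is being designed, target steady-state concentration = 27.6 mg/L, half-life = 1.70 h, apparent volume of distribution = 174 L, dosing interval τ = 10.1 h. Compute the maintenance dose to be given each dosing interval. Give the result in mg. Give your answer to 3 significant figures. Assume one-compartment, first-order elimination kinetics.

k = ln2 / t½ = 0.693147 / 1.70 = 0.4077 h⁻¹
CL = k × Vd = 0.4077 × 174 = 70.94 L/h
At steady state, Dose/τ = Css × CL.
Dose = Css × CL × τ = 27.6 × 70.94 × 10.1 = 19780 mg

19800 mg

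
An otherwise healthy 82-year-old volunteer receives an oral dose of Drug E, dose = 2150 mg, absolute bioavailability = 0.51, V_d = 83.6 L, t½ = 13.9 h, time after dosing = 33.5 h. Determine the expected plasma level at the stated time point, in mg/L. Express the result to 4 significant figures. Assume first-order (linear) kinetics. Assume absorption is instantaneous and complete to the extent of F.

Amount reaching circulation = F × Dose = 0.51 × 2150 = 1097 mg
C₀ = F·Dose / Vd = 1097 / 83.6 = 13.12 mg/L
k = ln2 / t½ = 0.693147 / 13.9 = 0.04987 h⁻¹
C = C₀ · e^(−k·t) = 13.12 × e^(−0.04987 × 33.5)
  = 13.12 × 0.1881 = 2.468 mg/L

2.468 mg/L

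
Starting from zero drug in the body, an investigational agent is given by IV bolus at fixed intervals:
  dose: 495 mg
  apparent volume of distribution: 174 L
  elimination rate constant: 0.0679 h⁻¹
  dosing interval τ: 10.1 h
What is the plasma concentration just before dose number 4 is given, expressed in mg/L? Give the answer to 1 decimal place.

2.5 mg/L

C₀ per dose = Dose / Vd = 495 / 174 = 2.845 mg/L
Fraction remaining after one interval: r = e^(−kτ) = e^(−0.06790 × 10.1) = 0.5037
Before dose 4, 3 doses have been given (aged 1τ, 2τ, 3τ).
C_trough = C₀ × (r + r² + … + r^3) = C₀ × r(1−r^3)/(1−r)
        = 2.845 × 0.5037 × (1 − 0.1278) / (1 − 0.5037) = 2.518 mg/L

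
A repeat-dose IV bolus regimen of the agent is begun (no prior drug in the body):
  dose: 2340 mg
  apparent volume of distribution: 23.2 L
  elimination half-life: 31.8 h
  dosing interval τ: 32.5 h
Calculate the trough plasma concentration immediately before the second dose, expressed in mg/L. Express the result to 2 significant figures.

C₀ per dose = Dose / Vd = 2340 / 23.2 = 100.9 mg/L
k = ln2 / t½ = 0.693147 / 31.8 = 0.02180 h⁻¹
Fraction remaining after one interval: r = e^(−kτ) = e^(−0.02180 × 32.5) = 0.4924
Before dose 2, 1 dose has been given (aged 1τ).
C_trough = C₀ × r = 100.9 × 0.4924 = 49.68 mg/L

50 mg/L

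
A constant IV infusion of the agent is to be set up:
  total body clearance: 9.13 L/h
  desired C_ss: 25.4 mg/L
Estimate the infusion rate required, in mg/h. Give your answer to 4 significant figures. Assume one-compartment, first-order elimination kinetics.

At steady state, infusion rate R₀ = Css × CL = 25.4 × 9.130 = 231.9 mg/h

231.9 mg/h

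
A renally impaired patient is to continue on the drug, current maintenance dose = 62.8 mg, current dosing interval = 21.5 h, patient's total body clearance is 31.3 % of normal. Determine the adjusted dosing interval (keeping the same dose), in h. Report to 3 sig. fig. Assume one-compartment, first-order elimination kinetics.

68.7 h

To keep the same average steady-state level, dosing rate must scale with clearance.
CL ratio = 31.3 / 100 = 0.3130
New interval (same dose) = 21.5 / 0.3130 = 68.69 h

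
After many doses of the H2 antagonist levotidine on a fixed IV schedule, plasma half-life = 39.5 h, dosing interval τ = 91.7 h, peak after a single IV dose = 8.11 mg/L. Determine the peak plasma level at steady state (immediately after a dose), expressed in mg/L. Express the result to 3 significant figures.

k = ln2 / t½ = 0.693147 / 39.5 = 0.01755 h⁻¹
e^(−kτ) = e^(−0.01755 × 91.7) = 0.2000
Accumulation ratio R = 1 / (1 − e^(−kτ)) = 1 / (1 − 0.2000) = 1.250
Steady-state peak = C₀ × R = 8.11 × 1.250 = 10.14 mg/L

10.1 mg/L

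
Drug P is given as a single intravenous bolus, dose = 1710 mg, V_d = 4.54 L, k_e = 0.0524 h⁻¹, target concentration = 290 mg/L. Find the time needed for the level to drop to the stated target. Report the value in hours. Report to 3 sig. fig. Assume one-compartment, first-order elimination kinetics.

C₀ = Dose / Vd = 1710 / 4.54 = 376.7 mg/L
t = ln(C₀ / C) / k = ln(376.7 / 290) / 0.05240
  = ln(1.299) / 0.05240 = 0.2616 / 0.05240 = 4.992 h

4.99 h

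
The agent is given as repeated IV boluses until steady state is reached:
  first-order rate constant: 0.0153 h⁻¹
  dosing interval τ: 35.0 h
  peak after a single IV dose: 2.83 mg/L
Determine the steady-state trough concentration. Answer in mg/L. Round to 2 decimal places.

4.00 mg/L

e^(−kτ) = e^(−0.01530 × 35.0) = 0.5854
Accumulation ratio R = 1 / (1 − e^(−kτ)) = 1 / (1 − 0.5854) = 2.412
Steady-state trough = C₀ × R × e^(−kτ) = 2.83 × 2.412 × 0.5854 = 3.996 mg/L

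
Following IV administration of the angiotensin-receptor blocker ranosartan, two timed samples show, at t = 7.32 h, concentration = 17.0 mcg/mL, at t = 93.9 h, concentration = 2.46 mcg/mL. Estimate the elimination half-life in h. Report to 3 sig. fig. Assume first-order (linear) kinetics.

k = ln(C₁/C₂) / (t₂ − t₁) = ln(17.0/2.46) / (93.9 − 7.32)
  = 1.933 / 86.58 = 0.02233 h⁻¹
t½ = ln2 / k = 0.693147 / 0.02233 = 31.04 h

31.0 h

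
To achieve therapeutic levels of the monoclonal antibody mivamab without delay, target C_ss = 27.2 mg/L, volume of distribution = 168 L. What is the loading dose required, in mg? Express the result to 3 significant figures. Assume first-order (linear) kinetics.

LD = Css × Vd = 27.2 × 168 = 4570 mg

4570 mg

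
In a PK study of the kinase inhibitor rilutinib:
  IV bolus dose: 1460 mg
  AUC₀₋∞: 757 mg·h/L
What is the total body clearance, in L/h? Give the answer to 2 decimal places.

1.93 L/h

CL = Dose / AUC = 1460 / 757 = 1.929 L/h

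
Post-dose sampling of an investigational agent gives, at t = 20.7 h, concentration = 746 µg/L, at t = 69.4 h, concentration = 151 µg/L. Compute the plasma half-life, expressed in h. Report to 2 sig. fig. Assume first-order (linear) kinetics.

21 h

k = ln(C₁/C₂) / (t₂ − t₁) = ln(746/151) / (69.4 − 20.7)
  = 1.597 / 48.70 = 0.03279 h⁻¹
t½ = ln2 / k = 0.693147 / 0.03279 = 21.14 h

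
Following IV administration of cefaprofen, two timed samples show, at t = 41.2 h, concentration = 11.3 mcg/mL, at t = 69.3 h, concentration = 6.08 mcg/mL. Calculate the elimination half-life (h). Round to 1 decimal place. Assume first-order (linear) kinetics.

31.4 h

k = ln(C₁/C₂) / (t₂ − t₁) = ln(11.3/6.08) / (69.3 − 41.2)
  = 0.6198 / 28.10 = 0.02206 h⁻¹
t½ = ln2 / k = 0.693147 / 0.02206 = 31.42 h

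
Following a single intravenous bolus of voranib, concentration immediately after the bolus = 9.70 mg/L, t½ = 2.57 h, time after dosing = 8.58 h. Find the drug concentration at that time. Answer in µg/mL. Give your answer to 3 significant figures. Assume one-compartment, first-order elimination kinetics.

k = ln2 / t½ = 0.693147 / 2.57 = 0.2697 h⁻¹
C = C₀ · e^(−k·t) = 9.700 × e^(−0.2697 × 8.58)
  = 9.700 × 0.09886 = 0.9589 mg/L
(0.9589 mg/L = 0.9589 µg/mL)

0.959 µg/mL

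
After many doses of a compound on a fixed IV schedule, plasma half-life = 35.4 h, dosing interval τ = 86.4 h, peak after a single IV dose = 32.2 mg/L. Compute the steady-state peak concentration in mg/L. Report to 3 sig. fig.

k = ln2 / t½ = 0.693147 / 35.4 = 0.01958 h⁻¹
e^(−kτ) = e^(−0.01958 × 86.4) = 0.1842
Accumulation ratio R = 1 / (1 − e^(−kτ)) = 1 / (1 − 0.1842) = 1.226
Steady-state peak = C₀ × R = 32.2 × 1.226 = 39.48 mg/L

39.5 mg/L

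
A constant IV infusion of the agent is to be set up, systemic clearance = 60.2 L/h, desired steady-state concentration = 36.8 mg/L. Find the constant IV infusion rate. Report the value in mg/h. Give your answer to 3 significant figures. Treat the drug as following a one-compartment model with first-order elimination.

At steady state, infusion rate R₀ = Css × CL = 36.8 × 60.20 = 2215 mg/h

2220 mg/h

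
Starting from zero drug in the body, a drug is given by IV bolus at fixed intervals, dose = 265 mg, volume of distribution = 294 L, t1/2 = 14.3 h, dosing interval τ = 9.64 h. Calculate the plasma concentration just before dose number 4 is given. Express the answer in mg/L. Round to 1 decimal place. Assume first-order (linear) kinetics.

C₀ per dose = Dose / Vd = 265 / 294 = 0.9014 mg/L
k = ln2 / t½ = 0.693147 / 14.3 = 0.04847 h⁻¹
Fraction remaining after one interval: r = e^(−kτ) = e^(−0.04847 × 9.64) = 0.6267
Before dose 4, 3 doses have been given (aged 1τ, 2τ, 3τ).
C_trough = C₀ × (r + r² + … + r^3) = C₀ × r(1−r^3)/(1−r)
        = 0.9014 × 0.6267 × (1 − 0.2461) / (1 − 0.6267) = 1.141 mg/L

1.1 mg/L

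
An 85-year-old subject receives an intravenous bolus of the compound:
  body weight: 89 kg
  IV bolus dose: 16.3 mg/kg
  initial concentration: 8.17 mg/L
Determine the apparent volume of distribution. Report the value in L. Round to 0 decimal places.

178 L

Dose = 16.3 × 89 = 1451 mg
Vd = Dose / C₀ = 1451 / 8.17 = 177.6 L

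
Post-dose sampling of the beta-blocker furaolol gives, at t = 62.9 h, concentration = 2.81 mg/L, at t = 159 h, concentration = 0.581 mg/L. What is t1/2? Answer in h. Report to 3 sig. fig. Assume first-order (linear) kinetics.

42.3 h

k = ln(C₁/C₂) / (t₂ − t₁) = ln(2.81/0.581) / (159 − 62.9)
  = 1.576 / 96.10 = 0.01640 h⁻¹
t½ = ln2 / k = 0.693147 / 0.01640 = 42.27 h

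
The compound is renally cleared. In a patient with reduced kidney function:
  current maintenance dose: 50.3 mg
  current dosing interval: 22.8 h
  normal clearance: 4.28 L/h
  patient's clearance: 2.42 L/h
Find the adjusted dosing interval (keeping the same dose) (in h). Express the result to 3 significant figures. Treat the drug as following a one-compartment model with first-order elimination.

To keep the same average steady-state level, dosing rate must scale with clearance.
CL ratio = 2.42 / 4.28 = 0.5654
New interval (same dose) = 22.8 / 0.5654 = 40.33 h

40.3 h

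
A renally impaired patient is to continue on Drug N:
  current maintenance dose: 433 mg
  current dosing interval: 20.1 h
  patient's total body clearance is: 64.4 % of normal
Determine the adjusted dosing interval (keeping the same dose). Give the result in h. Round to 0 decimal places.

31 h

To keep the same average steady-state level, dosing rate must scale with clearance.
CL ratio = 64.4 / 100 = 0.6440
New interval (same dose) = 20.1 / 0.6440 = 31.21 h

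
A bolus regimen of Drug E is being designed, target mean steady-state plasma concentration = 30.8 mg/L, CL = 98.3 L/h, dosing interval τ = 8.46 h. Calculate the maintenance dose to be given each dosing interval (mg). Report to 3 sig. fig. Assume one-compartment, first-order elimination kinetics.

25600 mg

At steady state, Dose/τ = Css × CL.
Dose = Css × CL × τ = 30.8 × 98.30 × 8.46 = 25610 mg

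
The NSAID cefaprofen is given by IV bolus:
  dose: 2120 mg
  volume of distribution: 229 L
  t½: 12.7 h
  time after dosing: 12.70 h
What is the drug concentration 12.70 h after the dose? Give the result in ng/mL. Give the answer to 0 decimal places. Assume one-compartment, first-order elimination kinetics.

4629 ng/mL

C₀ = Dose / Vd = 2120 / 229 = 9.258 mg/L
k = ln2 / t½ = 0.693147 / 12.7 = 0.05458 h⁻¹
t / t½ = 12.70 / 12.7 = 1 half-lives
C = C₀ × (1/2)^1 = 9.258 × 0.5000 = 4.629 mg/L
Convert: 4.629 mg/L × 1000 = 4629 ng/mL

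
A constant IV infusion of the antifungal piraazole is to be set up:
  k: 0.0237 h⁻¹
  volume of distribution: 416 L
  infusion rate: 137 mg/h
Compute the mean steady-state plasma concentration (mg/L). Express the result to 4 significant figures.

CL = k × Vd = 0.02370 × 416 = 9.859 L/h
At steady state Css = R₀ / CL = 137 / 9.859 = 13.90 mg/L

13.90 mg/L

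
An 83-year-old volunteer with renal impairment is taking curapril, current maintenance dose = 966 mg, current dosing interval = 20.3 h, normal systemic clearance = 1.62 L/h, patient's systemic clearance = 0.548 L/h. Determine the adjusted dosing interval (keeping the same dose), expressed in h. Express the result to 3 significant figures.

60.0 h

To keep the same average steady-state level, dosing rate must scale with clearance.
CL ratio = 0.548 / 1.62 = 0.3383
New interval (same dose) = 20.3 / 0.3383 = 60.01 h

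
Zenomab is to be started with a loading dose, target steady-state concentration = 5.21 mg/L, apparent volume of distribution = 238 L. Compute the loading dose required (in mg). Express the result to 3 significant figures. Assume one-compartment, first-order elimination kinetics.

1240 mg

LD = Css × Vd = 5.21 × 238 = 1240 mg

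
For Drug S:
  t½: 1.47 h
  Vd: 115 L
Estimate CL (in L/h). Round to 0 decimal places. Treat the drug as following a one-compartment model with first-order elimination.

k = ln2 / t½ = 0.693147 / 1.47 = 0.4715 h⁻¹
CL = k × Vd = 0.4715 × 115 = 54.22 L/h

54 L/h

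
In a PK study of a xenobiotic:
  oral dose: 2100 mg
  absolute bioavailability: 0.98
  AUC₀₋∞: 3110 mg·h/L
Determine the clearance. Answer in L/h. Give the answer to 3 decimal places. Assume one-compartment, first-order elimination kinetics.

CL = F·Dose / AUC = 0.98 × 2100 / 3110 = 0.6617 L/h

0.662 L/h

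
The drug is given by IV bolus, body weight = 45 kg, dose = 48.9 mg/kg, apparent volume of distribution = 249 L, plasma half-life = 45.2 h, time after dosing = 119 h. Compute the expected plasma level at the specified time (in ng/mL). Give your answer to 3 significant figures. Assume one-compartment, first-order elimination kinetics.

Total dose = 48.9 × 45 = 2201 mg
C₀ = Dose / Vd = 2201 / 249 = 8.839 mg/L
k = ln2 / t½ = 0.693147 / 45.2 = 0.01534 h⁻¹
C = C₀ · e^(−k·t) = 8.839 × e^(−0.01534 × 119)
  = 8.839 × 0.1611 = 1.424 mg/L
Convert: 1.424 mg/L × 1000 = 1424 ng/mL

1420 ng/mL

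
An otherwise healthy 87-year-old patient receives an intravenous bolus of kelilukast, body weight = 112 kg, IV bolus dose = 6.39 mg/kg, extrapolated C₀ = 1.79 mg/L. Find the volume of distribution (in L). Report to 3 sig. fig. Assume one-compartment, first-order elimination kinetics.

Dose = 6.39 × 112 = 715.7 mg
Vd = Dose / C₀ = 715.7 / 1.79 = 399.8 L

400 L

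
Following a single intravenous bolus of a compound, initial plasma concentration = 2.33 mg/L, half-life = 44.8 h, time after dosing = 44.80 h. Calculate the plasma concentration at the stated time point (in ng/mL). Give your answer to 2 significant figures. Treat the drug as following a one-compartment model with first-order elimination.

1200 ng/mL

k = ln2 / t½ = 0.693147 / 44.8 = 0.01547 h⁻¹
t / t½ = 44.80 / 44.8 = 1 half-lives
C = C₀ × (1/2)^1 = 2.330 × 0.5000 = 1.165 mg/L
Convert: 1.165 mg/L × 1000 = 1165 ng/mL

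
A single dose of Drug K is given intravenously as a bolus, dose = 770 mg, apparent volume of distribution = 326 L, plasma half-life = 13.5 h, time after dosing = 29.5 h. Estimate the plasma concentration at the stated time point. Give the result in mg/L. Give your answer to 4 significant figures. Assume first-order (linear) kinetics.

0.5194 mg/L

C₀ = Dose / Vd = 770.0 / 326 = 2.362 mg/L
k = ln2 / t½ = 0.693147 / 13.5 = 0.05134 h⁻¹
C = C₀ · e^(−k·t) = 2.362 × e^(−0.05134 × 29.5)
  = 2.362 × 0.2199 = 0.5194 mg/L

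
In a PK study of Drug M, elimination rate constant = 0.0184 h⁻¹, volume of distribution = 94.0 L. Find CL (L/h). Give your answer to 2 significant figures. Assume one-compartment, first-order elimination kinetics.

CL = k × Vd = 0.0184 × 94.0 = 1.730 L/h

1.7 L/h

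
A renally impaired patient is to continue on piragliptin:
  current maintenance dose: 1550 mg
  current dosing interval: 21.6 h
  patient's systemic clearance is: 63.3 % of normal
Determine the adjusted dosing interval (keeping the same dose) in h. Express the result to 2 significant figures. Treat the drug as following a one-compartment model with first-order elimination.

34 h

To keep the same average steady-state level, dosing rate must scale with clearance.
CL ratio = 63.3 / 100 = 0.6330
New interval (same dose) = 21.6 / 0.6330 = 34.12 h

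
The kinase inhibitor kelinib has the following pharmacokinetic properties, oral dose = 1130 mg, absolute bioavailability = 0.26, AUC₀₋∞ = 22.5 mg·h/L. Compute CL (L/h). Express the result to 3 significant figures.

13.1 L/h

CL = F·Dose / AUC = 0.26 × 1130 / 22.5 = 13.06 L/h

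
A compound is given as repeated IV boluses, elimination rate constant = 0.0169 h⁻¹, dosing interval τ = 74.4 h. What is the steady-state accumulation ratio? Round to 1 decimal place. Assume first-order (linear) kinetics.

1.4

e^(−kτ) = e^(−0.01690 × 74.4) = 0.2844
Accumulation ratio R = 1 / (1 − e^(−kτ)) = 1 / (1 − 0.2844) = 1.397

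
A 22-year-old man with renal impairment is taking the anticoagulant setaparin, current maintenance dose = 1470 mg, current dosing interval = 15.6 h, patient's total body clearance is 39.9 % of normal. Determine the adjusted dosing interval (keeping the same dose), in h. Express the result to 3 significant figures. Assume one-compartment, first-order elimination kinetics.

39.1 h

To keep the same average steady-state level, dosing rate must scale with clearance.
CL ratio = 39.9 / 100 = 0.3990
New interval (same dose) = 15.6 / 0.3990 = 39.10 h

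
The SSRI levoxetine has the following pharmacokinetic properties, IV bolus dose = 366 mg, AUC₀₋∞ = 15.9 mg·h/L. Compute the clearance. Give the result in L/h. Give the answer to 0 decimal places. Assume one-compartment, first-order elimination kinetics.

23 L/h

CL = Dose / AUC = 366 / 15.9 = 23.02 L/h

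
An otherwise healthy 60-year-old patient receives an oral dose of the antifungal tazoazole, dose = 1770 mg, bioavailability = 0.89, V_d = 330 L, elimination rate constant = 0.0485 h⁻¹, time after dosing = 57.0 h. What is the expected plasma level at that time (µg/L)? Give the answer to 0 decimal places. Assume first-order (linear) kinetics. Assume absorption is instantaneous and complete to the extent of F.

Amount reaching circulation = F × Dose = 0.89 × 1770 = 1575 mg
C₀ = F·Dose / Vd = 1575 / 330 = 4.773 mg/L
C = C₀ · e^(−k·t) = 4.773 × e^(−0.04850 × 57.0)
  = 4.773 × 0.06301 = 0.3007 mg/L
Convert: 0.3007 mg/L × 1000 = 300.7 µg/L

301 µg/L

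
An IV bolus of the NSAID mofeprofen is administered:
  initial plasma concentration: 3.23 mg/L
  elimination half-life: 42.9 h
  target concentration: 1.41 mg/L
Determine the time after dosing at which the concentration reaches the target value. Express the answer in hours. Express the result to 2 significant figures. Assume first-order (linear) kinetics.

k = ln2 / t½ = 0.693147 / 42.9 = 0.01616 h⁻¹
t = ln(C₀ / C) / k = ln(3.230 / 1.41) / 0.01616
  = ln(2.291) / 0.01616 = 0.8290 / 0.01616 = 51.30 h

51 h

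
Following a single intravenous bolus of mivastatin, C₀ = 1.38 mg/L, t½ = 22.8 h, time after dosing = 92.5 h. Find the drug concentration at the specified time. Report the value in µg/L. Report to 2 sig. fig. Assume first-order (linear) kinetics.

k = ln2 / t½ = 0.693147 / 22.8 = 0.03040 h⁻¹
C = C₀ · e^(−k·t) = 1.380 × e^(−0.03040 × 92.5)
  = 1.380 × 0.06008 = 0.08291 mg/L
Convert: 0.08291 mg/L × 1000 = 82.91 µg/L

83 µg/L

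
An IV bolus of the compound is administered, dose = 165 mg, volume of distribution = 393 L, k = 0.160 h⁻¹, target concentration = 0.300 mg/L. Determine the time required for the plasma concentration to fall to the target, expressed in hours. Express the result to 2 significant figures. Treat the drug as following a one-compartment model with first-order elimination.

C₀ = Dose / Vd = 165.0 / 393 = 0.4198 mg/L
t = ln(C₀ / C) / k = ln(0.4198 / 0.300) / 0.1600
  = ln(1.399) / 0.1600 = 0.3358 / 0.1600 = 2.099 h

2.1 h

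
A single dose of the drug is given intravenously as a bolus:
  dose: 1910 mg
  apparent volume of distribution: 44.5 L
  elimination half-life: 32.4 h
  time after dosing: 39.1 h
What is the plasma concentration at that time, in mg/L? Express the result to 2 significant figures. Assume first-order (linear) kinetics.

C₀ = Dose / Vd = 1910 / 44.5 = 42.92 mg/L
k = ln2 / t½ = 0.693147 / 32.4 = 0.02139 h⁻¹
C = C₀ · e^(−k·t) = 42.92 × e^(−0.02139 × 39.1)
  = 42.92 × 0.4333 = 18.60 mg/L

19 mg/L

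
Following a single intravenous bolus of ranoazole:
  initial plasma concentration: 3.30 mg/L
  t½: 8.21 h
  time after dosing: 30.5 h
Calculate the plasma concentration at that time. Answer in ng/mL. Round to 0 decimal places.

251 ng/mL

k = ln2 / t½ = 0.693147 / 8.21 = 0.08443 h⁻¹
C = C₀ · e^(−k·t) = 3.300 × e^(−0.08443 × 30.5)
  = 3.300 × 0.07615 = 0.2513 mg/L
Convert: 0.2513 mg/L × 1000 = 251.3 ng/mL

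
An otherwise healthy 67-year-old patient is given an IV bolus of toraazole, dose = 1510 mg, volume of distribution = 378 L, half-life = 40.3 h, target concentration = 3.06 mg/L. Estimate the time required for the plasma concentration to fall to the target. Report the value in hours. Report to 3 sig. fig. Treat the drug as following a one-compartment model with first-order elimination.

C₀ = Dose / Vd = 1510 / 378 = 3.995 mg/L
k = ln2 / t½ = 0.693147 / 40.3 = 0.01720 h⁻¹
t = ln(C₀ / C) / k = ln(3.995 / 3.06) / 0.01720
  = ln(1.306) / 0.01720 = 0.2670 / 0.01720 = 15.52 h

15.5 h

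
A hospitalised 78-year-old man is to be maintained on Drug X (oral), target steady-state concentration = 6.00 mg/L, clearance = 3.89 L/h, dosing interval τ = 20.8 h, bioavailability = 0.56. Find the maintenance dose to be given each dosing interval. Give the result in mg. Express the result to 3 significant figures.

At steady state, F × (Dose/τ) = Css × CL.
Dose = Css × CL × τ / F = 6.00 × 3.890 × 20.8 / 0.56 = 866.9 mg

867 mg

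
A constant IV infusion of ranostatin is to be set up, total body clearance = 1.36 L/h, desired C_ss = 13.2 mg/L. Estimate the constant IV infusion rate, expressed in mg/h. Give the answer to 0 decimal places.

18 mg/h

At steady state, infusion rate R₀ = Css × CL = 13.2 × 1.360 = 17.95 mg/h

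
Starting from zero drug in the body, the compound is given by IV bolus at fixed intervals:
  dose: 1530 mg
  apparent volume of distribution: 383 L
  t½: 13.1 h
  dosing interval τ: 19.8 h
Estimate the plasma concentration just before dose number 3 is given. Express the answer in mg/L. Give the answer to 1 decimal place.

C₀ per dose = Dose / Vd = 1530 / 383 = 3.995 mg/L
k = ln2 / t½ = 0.693147 / 13.1 = 0.05291 h⁻¹
Fraction remaining after one interval: r = e^(−kτ) = e^(−0.05291 × 19.8) = 0.3508
Before dose 3, 2 doses have been given (aged 1τ, 2τ).
C_trough = C₀ × (r + r²) = 3.995 × (0.3508 + 0.1231) = 1.893 mg/L

1.9 mg/L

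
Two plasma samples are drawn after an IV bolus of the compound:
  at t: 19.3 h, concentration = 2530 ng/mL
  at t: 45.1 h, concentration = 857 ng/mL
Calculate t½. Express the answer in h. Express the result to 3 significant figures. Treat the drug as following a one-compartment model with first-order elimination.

16.5 h

k = ln(C₁/C₂) / (t₂ − t₁) = ln(2530/857) / (45.1 − 19.3)
  = 1.083 / 25.80 = 0.04198 h⁻¹
t½ = ln2 / k = 0.693147 / 0.04198 = 16.51 h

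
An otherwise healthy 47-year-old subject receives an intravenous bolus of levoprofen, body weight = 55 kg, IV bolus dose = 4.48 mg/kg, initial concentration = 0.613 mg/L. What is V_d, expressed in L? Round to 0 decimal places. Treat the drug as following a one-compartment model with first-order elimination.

402 L

Dose = 4.48 × 55 = 246.4 mg
Vd = Dose / C₀ = 246.4 / 0.613 = 402.0 L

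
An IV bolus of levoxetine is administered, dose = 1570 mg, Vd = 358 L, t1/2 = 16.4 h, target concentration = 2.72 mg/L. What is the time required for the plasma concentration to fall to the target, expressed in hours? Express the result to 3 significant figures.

11.3 h

C₀ = Dose / Vd = 1570 / 358 = 4.385 mg/L
k = ln2 / t½ = 0.693147 / 16.4 = 0.04227 h⁻¹
t = ln(C₀ / C) / k = ln(4.385 / 2.72) / 0.04227
  = ln(1.612) / 0.04227 = 0.4775 / 0.04227 = 11.30 h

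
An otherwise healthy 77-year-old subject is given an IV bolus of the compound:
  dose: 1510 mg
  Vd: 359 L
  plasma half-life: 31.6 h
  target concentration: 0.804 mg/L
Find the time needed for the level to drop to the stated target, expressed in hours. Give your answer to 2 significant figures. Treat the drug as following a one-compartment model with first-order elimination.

C₀ = Dose / Vd = 1510 / 359 = 4.206 mg/L
k = ln2 / t½ = 0.693147 / 31.6 = 0.02194 h⁻¹
t = ln(C₀ / C) / k = ln(4.206 / 0.804) / 0.02194
  = ln(5.231) / 0.02194 = 1.655 / 0.02194 = 75.43 h

75 h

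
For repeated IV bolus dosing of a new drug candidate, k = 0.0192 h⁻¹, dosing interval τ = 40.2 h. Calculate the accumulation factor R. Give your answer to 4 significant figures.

e^(−kτ) = e^(−0.01920 × 40.2) = 0.4622
Accumulation ratio R = 1 / (1 − e^(−kτ)) = 1 / (1 − 0.4622) = 1.859

1.859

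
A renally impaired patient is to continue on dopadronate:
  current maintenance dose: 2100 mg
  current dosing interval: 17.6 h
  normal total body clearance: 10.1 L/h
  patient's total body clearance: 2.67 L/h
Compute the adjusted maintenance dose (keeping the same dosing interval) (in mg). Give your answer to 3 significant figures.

To keep the same average steady-state level, dosing rate must scale with clearance.
CL ratio = 2.67 / 10.1 = 0.2644
New dose (same interval) = 2100 × 0.2644 = 555.2 mg

555 mg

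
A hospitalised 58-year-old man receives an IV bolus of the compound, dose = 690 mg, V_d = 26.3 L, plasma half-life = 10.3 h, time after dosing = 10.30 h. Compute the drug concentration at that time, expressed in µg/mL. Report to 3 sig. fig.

13.1 µg/mL

C₀ = Dose / Vd = 690.0 / 26.3 = 26.24 mg/L
k = ln2 / t½ = 0.693147 / 10.3 = 0.06730 h⁻¹
t / t½ = 10.30 / 10.3 = 1 half-lives
C = C₀ × (1/2)^1 = 26.24 × 0.5000 = 13.12 mg/L
(13.12 mg/L = 13.12 µg/mL)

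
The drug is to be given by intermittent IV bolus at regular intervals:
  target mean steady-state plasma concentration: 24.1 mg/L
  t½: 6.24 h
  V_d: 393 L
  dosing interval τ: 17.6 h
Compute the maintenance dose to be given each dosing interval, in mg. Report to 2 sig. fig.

k = ln2 / t½ = 0.693147 / 6.24 = 0.1111 h⁻¹
CL = k × Vd = 0.1111 × 393 = 43.66 L/h
At steady state, Dose/τ = Css × CL.
Dose = Css × CL × τ = 24.1 × 43.66 × 17.6 = 18520 mg

19000 mg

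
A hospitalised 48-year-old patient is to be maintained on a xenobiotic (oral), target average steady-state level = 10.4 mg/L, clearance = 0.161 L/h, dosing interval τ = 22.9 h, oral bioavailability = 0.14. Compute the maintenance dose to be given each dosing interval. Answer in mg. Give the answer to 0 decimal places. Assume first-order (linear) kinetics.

At steady state, F × (Dose/τ) = Css × CL.
Dose = Css × CL × τ / F = 10.4 × 0.1610 × 22.9 / 0.14 = 273.9 mg

274 mg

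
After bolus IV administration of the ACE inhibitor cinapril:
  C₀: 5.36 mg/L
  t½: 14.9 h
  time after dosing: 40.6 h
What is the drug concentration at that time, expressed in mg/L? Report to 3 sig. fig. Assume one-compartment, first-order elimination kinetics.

0.811 mg/L

k = ln2 / t½ = 0.693147 / 14.9 = 0.04652 h⁻¹
C = C₀ · e^(−k·t) = 5.360 × e^(−0.04652 × 40.6)
  = 5.360 × 0.1513 = 0.8110 mg/L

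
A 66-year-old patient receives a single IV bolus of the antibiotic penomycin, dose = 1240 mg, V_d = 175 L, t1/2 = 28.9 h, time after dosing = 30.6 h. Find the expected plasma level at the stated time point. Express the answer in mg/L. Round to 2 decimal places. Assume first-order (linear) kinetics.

C₀ = Dose / Vd = 1240 / 175 = 7.086 mg/L
k = ln2 / t½ = 0.693147 / 28.9 = 0.02398 h⁻¹
C = C₀ · e^(−k·t) = 7.086 × e^(−0.02398 × 30.6)
  = 7.086 × 0.4801 = 3.402 mg/L

3.40 mg/L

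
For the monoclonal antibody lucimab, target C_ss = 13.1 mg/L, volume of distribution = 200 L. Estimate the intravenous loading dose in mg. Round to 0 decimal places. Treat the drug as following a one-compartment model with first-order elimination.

2620 mg

LD = Css × Vd = 13.1 × 200 = 2620 mg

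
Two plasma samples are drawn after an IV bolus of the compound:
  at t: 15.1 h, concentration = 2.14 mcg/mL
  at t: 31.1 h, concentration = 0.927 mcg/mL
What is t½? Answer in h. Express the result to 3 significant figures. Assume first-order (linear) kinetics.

k = ln(C₁/C₂) / (t₂ − t₁) = ln(2.14/0.927) / (31.1 − 15.1)
  = 0.8366 / 16.00 = 0.05229 h⁻¹
t½ = ln2 / k = 0.693147 / 0.05229 = 13.26 h

13.3 h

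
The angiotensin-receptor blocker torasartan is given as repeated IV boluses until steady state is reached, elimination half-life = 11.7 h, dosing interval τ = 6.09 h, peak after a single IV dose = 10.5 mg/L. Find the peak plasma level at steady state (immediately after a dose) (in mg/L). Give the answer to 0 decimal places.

k = ln2 / t½ = 0.693147 / 11.7 = 0.05924 h⁻¹
e^(−kτ) = e^(−0.05924 × 6.09) = 0.6971
Accumulation ratio R = 1 / (1 − e^(−kτ)) = 1 / (1 − 0.6971) = 3.301
Steady-state peak = C₀ × R = 10.5 × 3.301 = 34.66 mg/L

35 mg/L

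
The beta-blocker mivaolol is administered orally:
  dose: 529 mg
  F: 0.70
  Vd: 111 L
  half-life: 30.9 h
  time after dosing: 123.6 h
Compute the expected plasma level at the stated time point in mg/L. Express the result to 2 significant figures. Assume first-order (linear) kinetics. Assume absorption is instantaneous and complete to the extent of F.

0.21 mg/L

Amount reaching circulation = F × Dose = 0.70 × 529.0 = 370.3 mg
C₀ = F·Dose / Vd = 370.3 / 111 = 3.336 mg/L
k = ln2 / t½ = 0.693147 / 30.9 = 0.02243 h⁻¹
t / t½ = 123.6 / 30.9 = 4 half-lives
C = C₀ × (1/2)^4 = 3.336 × 0.06250 = 0.2085 mg/L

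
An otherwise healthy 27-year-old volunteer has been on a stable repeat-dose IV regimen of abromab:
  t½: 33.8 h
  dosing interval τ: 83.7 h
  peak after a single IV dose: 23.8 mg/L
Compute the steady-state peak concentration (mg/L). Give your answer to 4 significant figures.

k = ln2 / t½ = 0.693147 / 33.8 = 0.02051 h⁻¹
e^(−kτ) = e^(−0.02051 × 83.7) = 0.1797
Accumulation ratio R = 1 / (1 − e^(−kτ)) = 1 / (1 − 0.1797) = 1.219
Steady-state peak = C₀ × R = 23.8 × 1.219 = 29.01 mg/L

29.01 mg/L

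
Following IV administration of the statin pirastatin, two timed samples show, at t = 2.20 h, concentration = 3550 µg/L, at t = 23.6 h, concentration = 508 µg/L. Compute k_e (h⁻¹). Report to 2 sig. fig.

k = ln(C₁/C₂) / (t₂ − t₁) = ln(3550/508) / (23.6 − 2.20)
  = 1.944 / 21.40 = 0.09084 h⁻¹

0.091 h⁻¹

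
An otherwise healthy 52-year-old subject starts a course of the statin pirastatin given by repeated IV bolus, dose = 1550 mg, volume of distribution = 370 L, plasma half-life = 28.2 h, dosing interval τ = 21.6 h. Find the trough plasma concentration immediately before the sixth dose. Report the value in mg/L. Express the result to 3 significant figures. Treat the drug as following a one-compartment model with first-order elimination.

C₀ per dose = Dose / Vd = 1550 / 370 = 4.189 mg/L
k = ln2 / t½ = 0.693147 / 28.2 = 0.02458 h⁻¹
Fraction remaining after one interval: r = e^(−kτ) = e^(−0.02458 × 21.6) = 0.5881
Before dose 6, 5 doses have been given (aged 1τ, 2τ, 3τ, 4τ, 5τ).
C_trough = C₀ × (r + r² + … + r^5) = C₀ × r(1−r^5)/(1−r)
        = 4.189 × 0.5881 × (1 − 0.07035) / (1 − 0.5881) = 5.560 mg/L

5.56 mg/L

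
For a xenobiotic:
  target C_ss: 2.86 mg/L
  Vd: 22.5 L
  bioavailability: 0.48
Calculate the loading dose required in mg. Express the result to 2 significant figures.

LD = Css × Vd / F = 2.86 × 22.5 / 0.48 = 134.1 mg

130 mg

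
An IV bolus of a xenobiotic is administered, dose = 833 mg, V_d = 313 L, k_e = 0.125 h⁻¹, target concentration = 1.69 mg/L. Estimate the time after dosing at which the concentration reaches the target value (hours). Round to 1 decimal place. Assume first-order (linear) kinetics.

3.6 h

C₀ = Dose / Vd = 833.0 / 313 = 2.661 mg/L
t = ln(C₀ / C) / k = ln(2.661 / 1.69) / 0.1250
  = ln(1.575) / 0.1250 = 0.4543 / 0.1250 = 3.634 h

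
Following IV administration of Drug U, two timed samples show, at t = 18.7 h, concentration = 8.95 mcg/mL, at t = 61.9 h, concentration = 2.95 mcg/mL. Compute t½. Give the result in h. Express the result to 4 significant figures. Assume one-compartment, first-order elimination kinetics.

26.98 h

k = ln(C₁/C₂) / (t₂ − t₁) = ln(8.95/2.95) / (61.9 − 18.7)
  = 1.110 / 43.20 = 0.02569 h⁻¹
t½ = ln2 / k = 0.693147 / 0.02569 = 26.98 h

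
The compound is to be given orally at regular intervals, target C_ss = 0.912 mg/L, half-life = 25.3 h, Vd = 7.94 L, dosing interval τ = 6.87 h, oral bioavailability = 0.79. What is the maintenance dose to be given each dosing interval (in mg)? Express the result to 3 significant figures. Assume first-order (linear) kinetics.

k = ln2 / t½ = 0.693147 / 25.3 = 0.02740 h⁻¹
CL = k × Vd = 0.02740 × 7.94 = 0.2176 L/h
At steady state, F × (Dose/τ) = Css × CL.
Dose = Css × CL × τ / F = 0.912 × 0.2176 × 6.87 / 0.79 = 1.726 mg

1.73 mg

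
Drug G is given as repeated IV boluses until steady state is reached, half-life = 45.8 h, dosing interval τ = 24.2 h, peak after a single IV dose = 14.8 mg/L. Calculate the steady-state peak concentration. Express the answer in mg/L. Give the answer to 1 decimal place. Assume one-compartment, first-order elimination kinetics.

k = ln2 / t½ = 0.693147 / 45.8 = 0.01513 h⁻¹
e^(−kτ) = e^(−0.01513 × 24.2) = 0.6934
Accumulation ratio R = 1 / (1 − e^(−kτ)) = 1 / (1 − 0.6934) = 3.262
Steady-state peak = C₀ × R = 14.8 × 3.262 = 48.28 mg/L

48.3 mg/L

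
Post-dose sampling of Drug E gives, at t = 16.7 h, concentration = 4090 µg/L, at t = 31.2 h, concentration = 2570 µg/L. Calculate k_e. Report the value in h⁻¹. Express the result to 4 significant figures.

0.03204 h⁻¹

k = ln(C₁/C₂) / (t₂ − t₁) = ln(4090/2570) / (31.2 − 16.7)
  = 0.4646 / 14.50 = 0.03204 h⁻¹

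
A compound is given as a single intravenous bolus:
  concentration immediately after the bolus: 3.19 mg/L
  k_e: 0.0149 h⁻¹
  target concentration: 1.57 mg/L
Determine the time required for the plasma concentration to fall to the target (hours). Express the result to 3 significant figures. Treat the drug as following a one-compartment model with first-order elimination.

t = ln(C₀ / C) / k = ln(3.190 / 1.57) / 0.01490
  = ln(2.032) / 0.01490 = 0.7090 / 0.01490 = 47.58 h

47.6 h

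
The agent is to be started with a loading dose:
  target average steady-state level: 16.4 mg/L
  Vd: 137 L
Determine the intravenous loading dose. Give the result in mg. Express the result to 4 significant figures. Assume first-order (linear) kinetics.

2247 mg

LD = Css × Vd = 16.4 × 137 = 2247 mg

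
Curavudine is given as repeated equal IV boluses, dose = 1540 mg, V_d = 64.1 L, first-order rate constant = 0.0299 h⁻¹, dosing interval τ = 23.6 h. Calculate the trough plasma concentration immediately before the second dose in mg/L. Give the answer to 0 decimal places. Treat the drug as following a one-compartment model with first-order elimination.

C₀ per dose = Dose / Vd = 1540 / 64.1 = 24.02 mg/L
Fraction remaining after one interval: r = e^(−kτ) = e^(−0.02990 × 23.6) = 0.4938
Before dose 2, 1 dose has been given (aged 1τ).
C_trough = C₀ × r = 24.02 × 0.4938 = 11.86 mg/L

12 mg/L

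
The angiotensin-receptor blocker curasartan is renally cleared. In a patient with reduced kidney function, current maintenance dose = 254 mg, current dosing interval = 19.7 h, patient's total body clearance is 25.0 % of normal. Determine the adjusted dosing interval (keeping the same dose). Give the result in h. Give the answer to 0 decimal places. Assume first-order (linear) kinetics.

To keep the same average steady-state level, dosing rate must scale with clearance.
CL ratio = 25.0 / 100 = 0.2500
New interval (same dose) = 19.7 / 0.2500 = 78.80 h

79 h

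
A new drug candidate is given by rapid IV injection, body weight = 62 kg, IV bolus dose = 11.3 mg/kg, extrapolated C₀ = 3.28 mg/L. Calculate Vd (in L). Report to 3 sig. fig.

214 L

Dose = 11.3 × 62 = 700.6 mg
Vd = Dose / C₀ = 700.6 / 3.28 = 213.6 L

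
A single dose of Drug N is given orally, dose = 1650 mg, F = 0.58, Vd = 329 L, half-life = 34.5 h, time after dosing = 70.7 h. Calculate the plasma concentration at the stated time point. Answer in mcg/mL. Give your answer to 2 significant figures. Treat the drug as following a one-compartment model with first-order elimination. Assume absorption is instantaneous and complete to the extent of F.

Amount reaching circulation = F × Dose = 0.58 × 1650 = 957.0 mg
C₀ = F·Dose / Vd = 957.0 / 329 = 2.909 mg/L
k = ln2 / t½ = 0.693147 / 34.5 = 0.02009 h⁻¹
C = C₀ · e^(−k·t) = 2.909 × e^(−0.02009 × 70.7)
  = 2.909 × 0.2416 = 0.7028 mg/L
(0.7028 mg/L = 0.7028 mcg/mL)

0.70 mcg/mL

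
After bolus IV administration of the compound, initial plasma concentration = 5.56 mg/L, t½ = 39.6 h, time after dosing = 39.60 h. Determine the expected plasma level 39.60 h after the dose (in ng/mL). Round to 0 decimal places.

k = ln2 / t½ = 0.693147 / 39.6 = 0.01750 h⁻¹
t / t½ = 39.60 / 39.6 = 1 half-lives
C = C₀ × (1/2)^1 = 5.560 × 0.5000 = 2.780 mg/L
Convert: 2.780 mg/L × 1000 = 2780 ng/mL

2780 ng/mL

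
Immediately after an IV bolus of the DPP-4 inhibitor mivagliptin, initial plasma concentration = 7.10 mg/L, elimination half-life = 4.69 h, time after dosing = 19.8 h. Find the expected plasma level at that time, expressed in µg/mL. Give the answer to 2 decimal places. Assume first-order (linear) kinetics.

0.38 µg/mL

k = ln2 / t½ = 0.693147 / 4.69 = 0.1478 h⁻¹
C = C₀ · e^(−k·t) = 7.100 × e^(−0.1478 × 19.8)
  = 7.100 × 0.05359 = 0.3805 mg/L
(0.3805 mg/L = 0.3805 µg/mL)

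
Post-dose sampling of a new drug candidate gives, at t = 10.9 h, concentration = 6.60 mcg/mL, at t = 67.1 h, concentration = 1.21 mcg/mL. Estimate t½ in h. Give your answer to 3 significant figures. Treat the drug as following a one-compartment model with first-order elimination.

23.0 h

k = ln(C₁/C₂) / (t₂ − t₁) = ln(6.60/1.21) / (67.1 − 10.9)
  = 1.696 / 56.20 = 0.03018 h⁻¹
t½ = ln2 / k = 0.693147 / 0.03018 = 22.97 h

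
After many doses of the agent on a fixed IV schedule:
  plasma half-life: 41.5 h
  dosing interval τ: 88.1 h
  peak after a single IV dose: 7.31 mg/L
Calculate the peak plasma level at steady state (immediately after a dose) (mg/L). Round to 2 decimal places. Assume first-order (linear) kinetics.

k = ln2 / t½ = 0.693147 / 41.5 = 0.01670 h⁻¹
e^(−kτ) = e^(−0.01670 × 88.1) = 0.2296
Accumulation ratio R = 1 / (1 − e^(−kτ)) = 1 / (1 − 0.2296) = 1.298
Steady-state peak = C₀ × R = 7.31 × 1.298 = 9.488 mg/L

9.49 mg/L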